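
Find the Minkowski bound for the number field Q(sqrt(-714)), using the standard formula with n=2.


d = -714, d mod 4 = 2, so disc(K) = 4d = -2856; |disc(K)| = 2856
Imaginary quadratic field, so n = 2, s = r2 = 1, r1 = 0
M = (n!/n^n) * (4/pi)^s * sqrt(|disc(K)|) = (2!/2^2) * (4/pi)^1 * sqrt(2856)
= 0.5 * 1.273240 * 53.441557
= 34.0220

34.0220


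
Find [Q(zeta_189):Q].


The degree equals Euler's totient phi(189).
189 = 3^3 * 7
phi(189) = 108

108


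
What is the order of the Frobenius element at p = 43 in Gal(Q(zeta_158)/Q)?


The Frobenius at p in Gal(Q(zeta_n)/Q) = (Z/nZ)* is the class of p, so its order is ord_158(43), the smallest k >= 1 with 43^k = 1 mod 158.
n = 158 = 2 * 79, phi(158) = 78; the order divides phi(n).
Divisors of 78: 1, 2, 3, 6, 13, 26, 39, 78
Repeated squaring mod 158: 43^1 = 43, 43^2 = 111, 43^4 = 155, 43^8 = 9, 43^16 = 81, 43^32 = 83, 43^64 = 95
Test divisors in increasing order:
  k=1: 43^1 = 43 mod 158
  k=2: 43^2 = 111 mod 158
  k=3: 43^3 = 111 * 43 = 33 mod 158
  k=6: 43^6 = 155 * 111 = 141 mod 158
  k=13: 43^13 = 9 * 155 * 43 = 103 mod 158
  k=26: 43^26 = 81 * 9 * 111 = 23 mod 158
  k=39: 43^39 = 83 * 155 * 111 * 43 = 157 mod 158
  k=78: 43^78 = 95 * 9 * 155 * 111 = 1 mod 158  <- first divisor giving 1
Order = 78

78


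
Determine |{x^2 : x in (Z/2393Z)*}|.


For prime p, the number of non-zero quadratic residues is (p-1)/2.
= (2393-1)/2
= 1196

1196


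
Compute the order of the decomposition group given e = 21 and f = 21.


|D_P| = e * f
= 21 * 21
= 441

441


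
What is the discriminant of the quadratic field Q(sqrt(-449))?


For K = Q(sqrt(d)) with d squarefree: disc(K) = d if d = 1 mod 4, and disc(K) = 4d if d = 2 or 3 mod 4.
Here d = -449, and d mod 4 = 3.
d = 3 mod 4, not 1 (O_K = Z[sqrt(d)]), so disc(K) = 4d = 4 * (-449) = -1796

-1796


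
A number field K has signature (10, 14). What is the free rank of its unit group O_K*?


By Dirichlet's unit theorem:
rank = r1 + r2 - 1
= 10 + 14 - 1
= 23

23


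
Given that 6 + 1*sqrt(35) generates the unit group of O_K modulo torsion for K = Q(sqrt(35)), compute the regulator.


epsilon = 6 + 1*sqrt(35)
= 11.9161
R = ln(11.9161)
= 2.4779

2.4779


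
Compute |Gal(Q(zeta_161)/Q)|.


|Gal(Q(zeta_161)/Q)| = phi(161)
= 132

132


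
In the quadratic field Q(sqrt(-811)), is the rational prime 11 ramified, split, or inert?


K = Q(sqrt(-811)). Since d mod 4 = 1, disc(K) = -811.
Check p | disc: -811 mod 11 = 3.
p does not divide disc. Compute Legendre symbol (d/p):
3^((11-1)/2) mod 11 = 1
(d/p) = 1, so p splits: (p) = P*P' with e=1, f=1, g=2.
Therefore p is split.

split


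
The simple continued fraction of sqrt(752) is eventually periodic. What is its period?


Run the CF algorithm for sqrt(752).
a_0 = floor(sqrt(752)) = 27; set m_0=0, q_0=1.
Recurrence: m' = q*a - m,  q' = (d - m'^2)/q,  a' = floor((a_0 + m')/q').
  step 1: m=27, q=23, a=2
  step 2: m=19, q=17, a=2
  step 3: m=15, q=31, a=1
  step 4: m=16, q=16, a=2
  step 5: m=16, q=31, a=1
  step 6: m=15, q=17, a=2
  step 7: m=19, q=23, a=2
  step 8: m=27, q=1, a=54
a_8 = 2*a_0 = 54, so the period closes here.
sqrt(752) = [27; 2, 2, 1, 2, 1, 2, 2, 54]
Period length = 8

8


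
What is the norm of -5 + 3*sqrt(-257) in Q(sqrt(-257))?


N(a + b*sqrt(d)) = a^2 - d*b^2
= (-5)^2 - (-257)*(3)^2
= 25 + 2313
= 2338

2338


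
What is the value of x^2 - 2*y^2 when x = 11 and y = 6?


x^2 - d*y^2
= 11^2 - 2*6^2
= 121 - 72
= 49

49


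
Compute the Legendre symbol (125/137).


p = 137 is prime, so compute (125/137) with the reciprocity algorithm (Jacobi-symbol steps: pull out 2s via (2/n), flip via reciprocity, reduce):
  reciprocity: (125/137) -> +(137/125)
  reduce: (12/125)
  pull out 2: (2/125) = -1  (since 125 mod 8 = 5)
  pull out 2: (2/125) = -1  (since 125 mod 8 = 5)
  reciprocity: (3/125) -> +(125/3)
  reduce: (2/3)
  pull out 2: (2/3) = -1  (since 3 mod 8 = 3)
  (1/3) = 1
Product of signs = -1
(125/137) = -1

-1


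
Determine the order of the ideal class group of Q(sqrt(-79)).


K = Q(sqrt(-79)). d mod 4 = 1, so D = disc(K) = d = -79
h(K) equals the number of primitive reduced positive-definite forms (a, b, c) = a*x^2 + b*x*y + c*y^2 with b^2 - 4ac = D,
where reduced means |b| <= a <= c, with b >= 0 whenever |b| = a or a = c, and primitive means gcd(a, b, c) = 1.
Reduced forces 3a^2 <= |D| = 79, so 1 <= a <= 5; b must have the parity of D, and c = (b^2 - D)/(4a) must be an integer >= a.
Enumerate a = 1..5, b in [-a, a]:
  a=1: (1, 1, 20)  [1]
  a=2: (2, -1, 10), (2, 1, 10)  [2]
  a=3: none
  a=4: (4, -1, 5), (4, 1, 5)  [2]
  a=5: none
Total reduced forms: 1 + 2 + 2 = 5
h = 5

5


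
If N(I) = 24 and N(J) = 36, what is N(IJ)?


N(IJ) = N(I) * N(J)
= 24 * 36
= 864

864


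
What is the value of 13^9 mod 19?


p = 19 is prime and the exponent is (p-1)/2 = 9, so by Euler's criterion 13^9 = (13/19) = +1 or -1 mod 19.
Compute by square-and-multiply:
  9 = 8 + 1 (binary 1001)
  Repeated squaring mod 19: 13^1 = 13, 13^2 = 17, 13^4 = 4, 13^8 = 16
  13^9 = 13^8 * 13^1 = 16 * 13 mod 19
    16 * 13 = 208 = 18 mod 19
  13^9 = 18 mod 19
Result 18 = p - 1 = -1 mod 19: 13 is a quadratic non-residue mod 19. As a residue in [0, p-1] the value is 18.
13^9 mod 19 = 18

18


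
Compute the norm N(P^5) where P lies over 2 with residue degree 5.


N(P^a) = p^(a*f)
= 2^(5*5)
= 2^25
= 33554432

33554432


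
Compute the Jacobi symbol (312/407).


Compute (312/407) via quadratic reciprocity:
  pull out 2: (2/407) = +1  (since 407 mod 8 = 7)
  pull out 2: (2/407) = +1  (since 407 mod 8 = 7)
  pull out 2: (2/407) = +1  (since 407 mod 8 = 7)
  reciprocity: (39/407) -> -(407/39)
  reduce: (17/39)
  reciprocity: (17/39) -> +(39/17)
  reduce: (5/17)
  reciprocity: (5/17) -> +(17/5)
  reduce: (2/5)
  pull out 2: (2/5) = -1  (since 5 mod 8 = 5)
  (1/5) = 1
Product of signs = 1

1


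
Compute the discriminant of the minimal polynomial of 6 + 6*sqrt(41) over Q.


The element 6 + 6*sqrt(41) has minimal polynomial:
x^2 - 12*x - 1440
Discriminant = (-12)^2 - 4*(-1440)
= 144 + 5760
= 5904

5904


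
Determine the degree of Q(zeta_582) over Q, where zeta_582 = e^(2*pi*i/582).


The degree equals Euler's totient phi(582).
582 = 2 * 3 * 97
phi(582) = 192

192


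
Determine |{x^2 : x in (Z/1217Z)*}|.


For prime p, the number of non-zero quadratic residues is (p-1)/2.
= (1217-1)/2
= 608

608


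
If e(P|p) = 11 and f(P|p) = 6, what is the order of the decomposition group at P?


|D_P| = e * f
= 11 * 6
= 66

66


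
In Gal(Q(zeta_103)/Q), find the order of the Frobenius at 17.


The Frobenius at p in Gal(Q(zeta_n)/Q) = (Z/nZ)* is the class of p, so its order is ord_103(17), the smallest k >= 1 with 17^k = 1 mod 103.
n = 103 = 103, phi(103) = 102; the order divides phi(n).
Divisors of 102: 1, 2, 3, 6, 17, 34, 51, 102
Repeated squaring mod 103: 17^1 = 17, 17^2 = 83, 17^4 = 91, 17^8 = 41, 17^16 = 33, 17^32 = 59, 17^64 = 82
Test divisors in increasing order:
  k=1: 17^1 = 17 mod 103
  k=2: 17^2 = 83 mod 103
  k=3: 17^3 = 83 * 17 = 72 mod 103
  k=6: 17^6 = 91 * 83 = 34 mod 103
  k=17: 17^17 = 33 * 17 = 46 mod 103
  k=34: 17^34 = 59 * 83 = 56 mod 103
  k=51: 17^51 = 59 * 33 * 83 * 17 = 1 mod 103  <- first divisor giving 1
Order = 51

51


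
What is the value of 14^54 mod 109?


p = 109 is prime and the exponent is (p-1)/2 = 54, so by Euler's criterion 14^54 = (14/109) = +1 or -1 mod 109.
Compute by square-and-multiply:
  54 = 32 + 16 + 4 + 2 (binary 110110)
  Repeated squaring mod 109: 14^1 = 14, 14^2 = 87, 14^4 = 48, 14^8 = 15, 14^16 = 7, 14^32 = 49
  14^54 = 14^32 * 14^16 * 14^4 * 14^2 = 49 * 7 * 48 * 87 mod 109
    49 * 7 = 343 = 16 mod 109
    16 * 48 = 768 = 5 mod 109
    5 * 87 = 435 = 108 mod 109
  14^54 = 108 mod 109
Result 108 = p - 1 = -1 mod 109: 14 is a quadratic non-residue mod 109. As a residue in [0, p-1] the value is 108.
14^54 mod 109 = 108

108


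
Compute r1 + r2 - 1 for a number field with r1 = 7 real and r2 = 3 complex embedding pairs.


By Dirichlet's unit theorem:
rank = r1 + r2 - 1
= 7 + 3 - 1
= 9

9


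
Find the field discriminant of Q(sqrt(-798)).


For K = Q(sqrt(d)) with d squarefree: disc(K) = d if d = 1 mod 4, and disc(K) = 4d if d = 2 or 3 mod 4.
Here d = -798, and d mod 4 = 2.
d = 2 mod 4, not 1 (O_K = Z[sqrt(d)]), so disc(K) = 4d = 4 * (-798) = -3192

-3192


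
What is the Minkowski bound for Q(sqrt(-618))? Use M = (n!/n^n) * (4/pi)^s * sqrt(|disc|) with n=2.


d = -618, d mod 4 = 2, so disc(K) = 4d = -2472; |disc(K)| = 2472
Imaginary quadratic field, so n = 2, s = r2 = 1, r1 = 0
M = (n!/n^n) * (4/pi)^s * sqrt(|disc(K)|) = (2!/2^2) * (4/pi)^1 * sqrt(2472)
= 0.5 * 1.273240 * 49.719212
= 31.6522

31.6522


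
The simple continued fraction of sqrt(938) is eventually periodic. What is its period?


Run the CF algorithm for sqrt(938).
a_0 = floor(sqrt(938)) = 30; set m_0=0, q_0=1.
Recurrence: m' = q*a - m,  q' = (d - m'^2)/q,  a' = floor((a_0 + m')/q').
  step 1: m=30, q=38, a=1
  step 2: m=8, q=23, a=1
  step 3: m=15, q=31, a=1
  step 4: m=16, q=22, a=2
  step 5: m=28, q=7, a=8
  step 6: m=28, q=22, a=2
  step 7: m=16, q=31, a=1
  step 8: m=15, q=23, a=1
  step 9: m=8, q=38, a=1
  step 10: m=30, q=1, a=60
a_10 = 2*a_0 = 60, so the period closes here.
sqrt(938) = [30; 1, 1, 1, 2, 8, 2, 1, 1, 1, 60]
Period length = 10

10


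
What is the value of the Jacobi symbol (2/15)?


Compute (2/15) via quadratic reciprocity:
  pull out 2: (2/15) = +1  (since 15 mod 8 = 7)
  (1/15) = 1
Product of signs = 1

1


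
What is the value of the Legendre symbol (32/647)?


p = 647 is prime, so compute (32/647) with the reciprocity algorithm (Jacobi-symbol steps: pull out 2s via (2/n), flip via reciprocity, reduce):
  pull out 2: (2/647) = +1  (since 647 mod 8 = 7)
  pull out 2: (2/647) = +1  (since 647 mod 8 = 7)
  pull out 2: (2/647) = +1  (since 647 mod 8 = 7)
  pull out 2: (2/647) = +1  (since 647 mod 8 = 7)
  pull out 2: (2/647) = +1  (since 647 mod 8 = 7)
  (1/647) = 1
Product of signs = 1
(32/647) = 1

1


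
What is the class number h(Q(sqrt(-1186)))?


K = Q(sqrt(-1186)). d mod 4 = 2, so D = disc(K) = 4d = -4744
h(K) equals the number of primitive reduced positive-definite forms (a, b, c) = a*x^2 + b*x*y + c*y^2 with b^2 - 4ac = D,
where reduced means |b| <= a <= c, with b >= 0 whenever |b| = a or a = c, and primitive means gcd(a, b, c) = 1.
Reduced forces 3a^2 <= |D| = 4744, so 1 <= a <= 39; b must have the parity of D, and c = (b^2 - D)/(4a) must be an integer >= a.
Enumerate a = 1..39, b in [-a, a]:
  a=1: (1, 0, 1186)  [1]
  a=2: (2, 0, 593)  [1]
  a=3..4: none
  a=5: (5, -4, 238), (5, 4, 238)  [2]
  a=6: none
  a=7: (7, -4, 170), (7, 4, 170)  [2]
  a=8..9: none
  a=10: (10, -4, 119), (10, 4, 119)  [2]
  a=11..12: none
  a=13: (13, -12, 94), (13, 12, 94)  [2]
  a=14: (14, -4, 85), (14, 4, 85)  [2]
  a=15..16: none
  a=17: (17, -4, 70), (17, 4, 70)  [2]
  a=18: none
  a=19: (19, -14, 65), (19, 14, 65)  [2]
  a=20..24: none
  a=25: (25, -16, 50), (25, 16, 50)  [2]
  a=26: (26, -12, 47), (26, 12, 47)  [2]
  a=27..33: none
  a=34: (34, -4, 35), (34, 4, 35)  [2]
  a=35: (35, -24, 38), (35, 24, 38)  [2]
  a=36..39: none
Total reduced forms: 1 + 1 + 2 + 2 + 2 + 2 + 2 + 2 + 2 + 2 + 2 + 2 + 2 = 24
h = 24

24


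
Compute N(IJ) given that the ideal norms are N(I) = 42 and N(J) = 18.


N(IJ) = N(I) * N(J)
= 42 * 18
= 756

756


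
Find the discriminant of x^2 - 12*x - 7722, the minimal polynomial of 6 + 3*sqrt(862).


The element 6 + 3*sqrt(862) has minimal polynomial:
x^2 - 12*x - 7722
Discriminant = (-12)^2 - 4*(-7722)
= 144 + 30888
= 31032

31032


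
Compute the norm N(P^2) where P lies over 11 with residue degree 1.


N(P^a) = p^(a*f)
= 11^(2*1)
= 11^2
= 121

121


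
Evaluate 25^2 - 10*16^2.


x^2 - d*y^2
= 25^2 - 10*16^2
= 625 - 2560
= -1935

-1935


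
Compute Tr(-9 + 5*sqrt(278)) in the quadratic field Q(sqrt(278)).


Tr(a + b*sqrt(d)) = (a + b*sqrt(d)) + (a - b*sqrt(d)) = 2a
= 2 * (-9)
= -18

-18


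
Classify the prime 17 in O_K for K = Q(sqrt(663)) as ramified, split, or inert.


K = Q(sqrt(663)). Since d mod 4 = 3, disc(K) = 2652.
Check p | disc: 2652 mod 17 = 0.
p divides disc, so p ramifies: (p) = P^2 with e=2, f=1, g=1.
Therefore p is ramified.

ramified


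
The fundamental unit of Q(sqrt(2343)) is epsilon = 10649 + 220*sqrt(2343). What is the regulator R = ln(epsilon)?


epsilon = 10649 + 220*sqrt(2343)
= 21298.0000
R = ln(21298.0000)
= 9.9664

9.9664


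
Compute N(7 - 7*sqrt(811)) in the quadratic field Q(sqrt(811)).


N(a + b*sqrt(d)) = a^2 - d*b^2
= (7)^2 - (811)*(-7)^2
= 49 - 39739
= -39690

-39690


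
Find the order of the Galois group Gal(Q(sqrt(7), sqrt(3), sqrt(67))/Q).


The 3 square roots of distinct primes are multiplicatively independent over Q,
so [K:Q] = 2^3 and Gal(K/Q) is isomorphic to (Z/2Z)^3.
|Gal| = 2^3 = 8

8


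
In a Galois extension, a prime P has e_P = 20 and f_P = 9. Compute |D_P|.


|D_P| = e * f
= 20 * 9
= 180

180


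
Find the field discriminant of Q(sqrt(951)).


For K = Q(sqrt(d)) with d squarefree: disc(K) = d if d = 1 mod 4, and disc(K) = 4d if d = 2 or 3 mod 4.
Here d = 951, and d mod 4 = 3.
d = 3 mod 4, not 1 (O_K = Z[sqrt(d)]), so disc(K) = 4d = 4 * (951) = 3804

3804


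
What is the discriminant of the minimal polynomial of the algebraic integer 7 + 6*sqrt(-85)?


The element 7 + 6*sqrt(-85) has minimal polynomial:
x^2 - 14*x + 3109
Discriminant = (-14)^2 - 4*(3109)
= 196 - 12436
= -12240

-12240


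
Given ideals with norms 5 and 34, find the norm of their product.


N(IJ) = N(I) * N(J)
= 5 * 34
= 170

170


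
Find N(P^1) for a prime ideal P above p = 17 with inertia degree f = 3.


N(P^a) = p^(a*f)
= 17^(1*3)
= 17^3
= 4913

4913


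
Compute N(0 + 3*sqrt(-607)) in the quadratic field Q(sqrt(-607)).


N(a + b*sqrt(d)) = a^2 - d*b^2
= (0)^2 - (-607)*(3)^2
= 0 + 5463
= 5463

5463


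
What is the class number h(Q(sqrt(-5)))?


K = Q(sqrt(-5)). d mod 4 = 3, so D = disc(K) = 4d = -20
h(K) equals the number of primitive reduced positive-definite forms (a, b, c) = a*x^2 + b*x*y + c*y^2 with b^2 - 4ac = D,
where reduced means |b| <= a <= c, with b >= 0 whenever |b| = a or a = c, and primitive means gcd(a, b, c) = 1.
Reduced forces 3a^2 <= |D| = 20, so 1 <= a <= 2; b must have the parity of D, and c = (b^2 - D)/(4a) must be an integer >= a.
Enumerate a = 1..2, b in [-a, a]:
  a=1: (1, 0, 5)  [1]
  a=2: (2, 2, 3)  [1]
Total reduced forms: 1 + 1 = 2
h = 2

2


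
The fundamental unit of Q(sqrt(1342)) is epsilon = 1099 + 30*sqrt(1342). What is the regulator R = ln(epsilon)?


epsilon = 1099 + 30*sqrt(1342)
= 2197.9995
R = ln(2197.9995)
= 7.6953

7.6953


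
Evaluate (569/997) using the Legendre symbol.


p = 997 is prime, so compute (569/997) with the reciprocity algorithm (Jacobi-symbol steps: pull out 2s via (2/n), flip via reciprocity, reduce):
  reciprocity: (569/997) -> +(997/569)
  reduce: (428/569)
  pull out 2: (2/569) = +1  (since 569 mod 8 = 1)
  pull out 2: (2/569) = +1  (since 569 mod 8 = 1)
  reciprocity: (107/569) -> +(569/107)
  reduce: (34/107)
  pull out 2: (2/107) = -1  (since 107 mod 8 = 3)
  reciprocity: (17/107) -> +(107/17)
  reduce: (5/17)
  reciprocity: (5/17) -> +(17/5)
  reduce: (2/5)
  pull out 2: (2/5) = -1  (since 5 mod 8 = 5)
  (1/5) = 1
Product of signs = 1
(569/997) = 1

1


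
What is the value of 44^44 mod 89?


p = 89 is prime and the exponent is (p-1)/2 = 44, so by Euler's criterion 44^44 = (44/89) = +1 or -1 mod 89.
Compute by square-and-multiply:
  44 = 32 + 8 + 4 (binary 101100)
  Repeated squaring mod 89: 44^1 = 44, 44^2 = 67, 44^4 = 39, 44^8 = 8, 44^16 = 64, 44^32 = 2
  44^44 = 44^32 * 44^8 * 44^4 = 2 * 8 * 39 mod 89
    2 * 8 = 16 = 16 mod 89
    16 * 39 = 624 = 1 mod 89
  44^44 = 1 mod 89
Result 1: 44 is a quadratic residue mod 89.
44^44 mod 89 = 1

1


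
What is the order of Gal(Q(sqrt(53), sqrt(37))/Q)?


The 2 square roots of distinct primes are multiplicatively independent over Q,
so [K:Q] = 2^2 and Gal(K/Q) is isomorphic to (Z/2Z)^2.
|Gal| = 2^2 = 4

4


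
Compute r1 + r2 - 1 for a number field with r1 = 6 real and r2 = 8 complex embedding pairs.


By Dirichlet's unit theorem:
rank = r1 + r2 - 1
= 6 + 8 - 1
= 13

13


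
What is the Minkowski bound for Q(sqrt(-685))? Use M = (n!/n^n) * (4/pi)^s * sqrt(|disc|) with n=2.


d = -685, d mod 4 = 3, so disc(K) = 4d = -2740; |disc(K)| = 2740
Imaginary quadratic field, so n = 2, s = r2 = 1, r1 = 0
M = (n!/n^n) * (4/pi)^s * sqrt(|disc(K)|) = (2!/2^2) * (4/pi)^1 * sqrt(2740)
= 0.5 * 1.273240 * 52.345009
= 33.3239

33.3239


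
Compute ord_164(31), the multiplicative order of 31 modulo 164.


We want ord_164(31), the smallest k >= 1 with 31^k = 1 mod 164.
n = 164 = 2^2 * 41, phi(164) = 80; the order divides phi(n).
Divisors of 80: 1, 2, 4, 5, 8, 10, 16, 20, 40, 80
Repeated squaring mod 164: 31^1 = 31, 31^2 = 141, 31^4 = 37, 31^8 = 57, 31^16 = 133, 31^32 = 141, 31^64 = 37
Test divisors in increasing order:
  k=1: 31^1 = 31 mod 164
  k=2: 31^2 = 141 mod 164
  k=4: 31^4 = 37 mod 164
  k=5: 31^5 = 37 * 31 = 163 mod 164
  k=8: 31^8 = 57 mod 164
  k=10: 31^10 = 57 * 141 = 1 mod 164  <- first divisor giving 1
Order = 10

10


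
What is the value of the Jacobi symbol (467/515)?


Compute (467/515) via quadratic reciprocity:
  reciprocity: (467/515) -> -(515/467)
  reduce: (48/467)
  pull out 2: (2/467) = -1  (since 467 mod 8 = 3)
  pull out 2: (2/467) = -1  (since 467 mod 8 = 3)
  pull out 2: (2/467) = -1  (since 467 mod 8 = 3)
  pull out 2: (2/467) = -1  (since 467 mod 8 = 3)
  reciprocity: (3/467) -> -(467/3)
  reduce: (2/3)
  pull out 2: (2/3) = -1  (since 3 mod 8 = 3)
  (1/3) = 1
Product of signs = -1

-1


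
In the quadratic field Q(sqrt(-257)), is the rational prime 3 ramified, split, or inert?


K = Q(sqrt(-257)). Since d mod 4 = 3, disc(K) = -1028.
Check p | disc: -1028 mod 3 = 1.
p does not divide disc. Compute Legendre symbol (d/p):
1^((3-1)/2) mod 3 = 1
(d/p) = 1, so p splits: (p) = P*P' with e=1, f=1, g=2.
Therefore p is split.

split


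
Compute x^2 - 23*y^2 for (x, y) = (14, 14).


x^2 - d*y^2
= 14^2 - 23*14^2
= 196 - 4508
= -4312

-4312


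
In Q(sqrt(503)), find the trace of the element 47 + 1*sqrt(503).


Tr(a + b*sqrt(d)) = (a + b*sqrt(d)) + (a - b*sqrt(d)) = 2a
= 2 * (47)
= 94

94


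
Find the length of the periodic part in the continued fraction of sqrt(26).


Run the CF algorithm for sqrt(26).
a_0 = floor(sqrt(26)) = 5; set m_0=0, q_0=1.
Recurrence: m' = q*a - m,  q' = (d - m'^2)/q,  a' = floor((a_0 + m')/q').
  step 1: m=5, q=1, a=10
a_1 = 2*a_0 = 10, so the period closes here.
sqrt(26) = [5; 10]
Period length = 1

1


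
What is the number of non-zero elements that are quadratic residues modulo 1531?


For prime p, the number of non-zero quadratic residues is (p-1)/2.
= (1531-1)/2
= 765

765


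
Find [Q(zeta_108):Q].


The degree equals Euler's totient phi(108).
108 = 2^2 * 3^3
phi(108) = 36

36


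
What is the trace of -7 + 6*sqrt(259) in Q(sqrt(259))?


Tr(a + b*sqrt(d)) = (a + b*sqrt(d)) + (a - b*sqrt(d)) = 2a
= 2 * (-7)
= -14

-14


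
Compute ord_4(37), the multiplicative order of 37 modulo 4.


We want ord_4(37), the smallest k >= 1 with 37^k = 1 mod 4.
n = 4 = 2^2, phi(4) = 2; the order divides phi(n).
Divisors of 2: 1, 2
Repeated squaring mod 4: 37^1 = 1, 37^2 = 1
Test divisors in increasing order:
  k=1: 37^1 = 1 mod 4  <- first divisor giving 1
Order = 1

1


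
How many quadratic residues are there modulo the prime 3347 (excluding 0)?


For prime p, the number of non-zero quadratic residues is (p-1)/2.
= (3347-1)/2
= 1673

1673


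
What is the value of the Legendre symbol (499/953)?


p = 953 is prime, so compute (499/953) with the reciprocity algorithm (Jacobi-symbol steps: pull out 2s via (2/n), flip via reciprocity, reduce):
  reciprocity: (499/953) -> +(953/499)
  reduce: (454/499)
  pull out 2: (2/499) = -1  (since 499 mod 8 = 3)
  reciprocity: (227/499) -> -(499/227)
  reduce: (45/227)
  reciprocity: (45/227) -> +(227/45)
  reduce: (2/45)
  pull out 2: (2/45) = -1  (since 45 mod 8 = 5)
  (1/45) = 1
Product of signs = -1
(499/953) = -1

-1


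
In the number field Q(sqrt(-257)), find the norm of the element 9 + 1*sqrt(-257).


N(a + b*sqrt(d)) = a^2 - d*b^2
= (9)^2 - (-257)*(1)^2
= 81 + 257
= 338

338


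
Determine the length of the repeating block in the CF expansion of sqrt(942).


Run the CF algorithm for sqrt(942).
a_0 = floor(sqrt(942)) = 30; set m_0=0, q_0=1.
Recurrence: m' = q*a - m,  q' = (d - m'^2)/q,  a' = floor((a_0 + m')/q').
  step 1: m=30, q=42, a=1
  step 2: m=12, q=19, a=2
  step 3: m=26, q=14, a=4
  step 4: m=30, q=3, a=20
  step 5: m=30, q=14, a=4
  step 6: m=26, q=19, a=2
  step 7: m=12, q=42, a=1
  step 8: m=30, q=1, a=60
a_8 = 2*a_0 = 60, so the period closes here.
sqrt(942) = [30; 1, 2, 4, 20, 4, 2, 1, 60]
Period length = 8

8


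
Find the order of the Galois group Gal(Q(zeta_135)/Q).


|Gal(Q(zeta_135)/Q)| = phi(135)
= 72

72


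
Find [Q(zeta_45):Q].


The degree equals Euler's totient phi(45).
45 = 3^2 * 5
phi(45) = 24

24


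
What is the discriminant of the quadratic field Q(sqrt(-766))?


For K = Q(sqrt(d)) with d squarefree: disc(K) = d if d = 1 mod 4, and disc(K) = 4d if d = 2 or 3 mod 4.
Here d = -766, and d mod 4 = 2.
d = 2 mod 4, not 1 (O_K = Z[sqrt(d)]), so disc(K) = 4d = 4 * (-766) = -3064

-3064


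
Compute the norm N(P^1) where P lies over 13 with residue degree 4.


N(P^a) = p^(a*f)
= 13^(1*4)
= 13^4
= 28561

28561


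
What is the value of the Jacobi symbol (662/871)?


Compute (662/871) via quadratic reciprocity:
  pull out 2: (2/871) = +1  (since 871 mod 8 = 7)
  reciprocity: (331/871) -> -(871/331)
  reduce: (209/331)
  reciprocity: (209/331) -> +(331/209)
  reduce: (122/209)
  pull out 2: (2/209) = +1  (since 209 mod 8 = 1)
  reciprocity: (61/209) -> +(209/61)
  reduce: (26/61)
  pull out 2: (2/61) = -1  (since 61 mod 8 = 5)
  reciprocity: (13/61) -> +(61/13)
  reduce: (9/13)
  reciprocity: (9/13) -> +(13/9)
  reduce: (4/9)
  pull out 2: (2/9) = +1  (since 9 mod 8 = 1)
  pull out 2: (2/9) = +1  (since 9 mod 8 = 1)
  (1/9) = 1
Product of signs = 1

1


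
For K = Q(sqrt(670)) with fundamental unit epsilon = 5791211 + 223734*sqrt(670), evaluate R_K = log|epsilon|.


epsilon = 5791211 + 223734*sqrt(670)
= 1.1582e+07
R = ln(1.1582e+07)
= 16.2650

16.2650


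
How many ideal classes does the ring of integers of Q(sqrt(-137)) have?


K = Q(sqrt(-137)). d mod 4 = 3, so D = disc(K) = 4d = -548
h(K) equals the number of primitive reduced positive-definite forms (a, b, c) = a*x^2 + b*x*y + c*y^2 with b^2 - 4ac = D,
where reduced means |b| <= a <= c, with b >= 0 whenever |b| = a or a = c, and primitive means gcd(a, b, c) = 1.
Reduced forces 3a^2 <= |D| = 548, so 1 <= a <= 13; b must have the parity of D, and c = (b^2 - D)/(4a) must be an integer >= a.
Enumerate a = 1..13, b in [-a, a]:
  a=1: (1, 0, 137)  [1]
  a=2: (2, 2, 69)  [1]
  a=3: (3, -2, 46), (3, 2, 46)  [2]
  a=4..5: none
  a=6: (6, -2, 23), (6, 2, 23)  [2]
  a=7..8: none
  a=9: (9, -8, 17), (9, 8, 17)  [2]
  a=10..13: none
Total reduced forms: 1 + 1 + 2 + 2 + 2 = 8
h = 8

8


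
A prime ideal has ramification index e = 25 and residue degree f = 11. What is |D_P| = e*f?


|D_P| = e * f
= 25 * 11
= 275

275


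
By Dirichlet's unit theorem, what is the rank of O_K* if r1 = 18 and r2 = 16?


By Dirichlet's unit theorem:
rank = r1 + r2 - 1
= 18 + 16 - 1
= 33

33


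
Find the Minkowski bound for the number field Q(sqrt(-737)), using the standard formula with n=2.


d = -737, d mod 4 = 3, so disc(K) = 4d = -2948; |disc(K)| = 2948
Imaginary quadratic field, so n = 2, s = r2 = 1, r1 = 0
M = (n!/n^n) * (4/pi)^s * sqrt(|disc(K)|) = (2!/2^2) * (4/pi)^1 * sqrt(2948)
= 0.5 * 1.273240 * 54.295488
= 34.5656

34.5656


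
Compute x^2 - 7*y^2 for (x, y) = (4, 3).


x^2 - d*y^2
= 4^2 - 7*3^2
= 16 - 63
= -47

-47


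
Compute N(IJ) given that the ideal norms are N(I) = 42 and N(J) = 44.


N(IJ) = N(I) * N(J)
= 42 * 44
= 1848

1848


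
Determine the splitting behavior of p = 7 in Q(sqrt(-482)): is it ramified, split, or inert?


K = Q(sqrt(-482)). Since d mod 4 = 2, disc(K) = -1928.
Check p | disc: -1928 mod 7 = 4.
p does not divide disc. Compute Legendre symbol (d/p):
1^((7-1)/2) mod 7 = 1
(d/p) = 1, so p splits: (p) = P*P' with e=1, f=1, g=2.
Therefore p is split.

split


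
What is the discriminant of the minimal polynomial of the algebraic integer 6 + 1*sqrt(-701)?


The element 6 + 1*sqrt(-701) has minimal polynomial:
x^2 - 12*x + 737
Discriminant = (-12)^2 - 4*(737)
= 144 - 2948
= -2804

-2804


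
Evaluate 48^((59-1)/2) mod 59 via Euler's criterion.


p = 59 is prime and the exponent is (p-1)/2 = 29, so by Euler's criterion 48^29 = (48/59) = +1 or -1 mod 59.
Compute by square-and-multiply:
  29 = 16 + 8 + 4 + 1 (binary 11101)
  Repeated squaring mod 59: 48^1 = 48, 48^2 = 3, 48^4 = 9, 48^8 = 22, 48^16 = 12
  48^29 = 48^16 * 48^8 * 48^4 * 48^1 = 12 * 22 * 9 * 48 mod 59
    12 * 22 = 264 = 28 mod 59
    28 * 9 = 252 = 16 mod 59
    16 * 48 = 768 = 1 mod 59
  48^29 = 1 mod 59
Result 1: 48 is a quadratic residue mod 59.
48^29 mod 59 = 1

1


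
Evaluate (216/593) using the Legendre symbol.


p = 593 is prime, so compute (216/593) with the reciprocity algorithm (Jacobi-symbol steps: pull out 2s via (2/n), flip via reciprocity, reduce):
  pull out 2: (2/593) = +1  (since 593 mod 8 = 1)
  pull out 2: (2/593) = +1  (since 593 mod 8 = 1)
  pull out 2: (2/593) = +1  (since 593 mod 8 = 1)
  reciprocity: (27/593) -> +(593/27)
  reduce: (26/27)
  pull out 2: (2/27) = -1  (since 27 mod 8 = 3)
  reciprocity: (13/27) -> +(27/13)
  reduce: (1/13)
  (1/13) = 1
Product of signs = -1
(216/593) = -1

-1


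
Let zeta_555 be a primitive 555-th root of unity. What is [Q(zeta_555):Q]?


The degree equals Euler's totient phi(555).
555 = 3 * 5 * 37
phi(555) = 288

288


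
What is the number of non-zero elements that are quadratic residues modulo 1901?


For prime p, the number of non-zero quadratic residues is (p-1)/2.
= (1901-1)/2
= 950

950


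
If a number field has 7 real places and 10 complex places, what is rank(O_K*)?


By Dirichlet's unit theorem:
rank = r1 + r2 - 1
= 7 + 10 - 1
= 16

16


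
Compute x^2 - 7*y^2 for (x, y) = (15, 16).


x^2 - d*y^2
= 15^2 - 7*16^2
= 225 - 1792
= -1567

-1567


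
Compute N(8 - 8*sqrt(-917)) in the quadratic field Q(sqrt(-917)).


N(a + b*sqrt(d)) = a^2 - d*b^2
= (8)^2 - (-917)*(-8)^2
= 64 + 58688
= 58752

58752


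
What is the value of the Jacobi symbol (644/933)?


Compute (644/933) via quadratic reciprocity:
  pull out 2: (2/933) = -1  (since 933 mod 8 = 5)
  pull out 2: (2/933) = -1  (since 933 mod 8 = 5)
  reciprocity: (161/933) -> +(933/161)
  reduce: (128/161)
  pull out 2: (2/161) = +1  (since 161 mod 8 = 1)
  pull out 2: (2/161) = +1  (since 161 mod 8 = 1)
  pull out 2: (2/161) = +1  (since 161 mod 8 = 1)
  pull out 2: (2/161) = +1  (since 161 mod 8 = 1)
  pull out 2: (2/161) = +1  (since 161 mod 8 = 1)
  pull out 2: (2/161) = +1  (since 161 mod 8 = 1)
  pull out 2: (2/161) = +1  (since 161 mod 8 = 1)
  (1/161) = 1
Product of signs = 1

1


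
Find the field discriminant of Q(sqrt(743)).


For K = Q(sqrt(d)) with d squarefree: disc(K) = d if d = 1 mod 4, and disc(K) = 4d if d = 2 or 3 mod 4.
Here d = 743, and d mod 4 = 3.
d = 3 mod 4, not 1 (O_K = Z[sqrt(d)]), so disc(K) = 4d = 4 * (743) = 2972

2972


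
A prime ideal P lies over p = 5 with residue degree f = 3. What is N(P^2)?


N(P^a) = p^(a*f)
= 5^(2*3)
= 5^6
= 15625

15625


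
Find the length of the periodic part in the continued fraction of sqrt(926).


Run the CF algorithm for sqrt(926).
a_0 = floor(sqrt(926)) = 30; set m_0=0, q_0=1.
Recurrence: m' = q*a - m,  q' = (d - m'^2)/q,  a' = floor((a_0 + m')/q').
  step 1: m=30, q=26, a=2
  step 2: m=22, q=17, a=3
  step 3: m=29, q=5, a=11
  step 4: m=26, q=50, a=1
  step 5: m=24, q=7, a=7
  step 6: m=25, q=43, a=1
  step 7: m=18, q=14, a=3
  step 8: m=24, q=25, a=2
  step 9: m=26, q=10, a=5
  step 10: m=24, q=35, a=1
  step 11: m=11, q=23, a=1
  step 12: m=12, q=34, a=1
  step 13: m=22, q=13, a=4
  step 14: m=30, q=2, a=30
  step 15: m=30, q=13, a=4
  step 16: m=22, q=34, a=1
  step 17: m=12, q=23, a=1
  step 18: m=11, q=35, a=1
  step 19: m=24, q=10, a=5
  step 20: m=26, q=25, a=2
  step 21: m=24, q=14, a=3
  step 22: m=18, q=43, a=1
  step 23: m=25, q=7, a=7
  step 24: m=24, q=50, a=1
  step 25: m=26, q=5, a=11
  step 26: m=29, q=17, a=3
  step 27: m=22, q=26, a=2
  step 28: m=30, q=1, a=60
a_28 = 2*a_0 = 60, so the period closes here.
sqrt(926) = [30; 2, 3, 11, 1, 7, 1, 3, 2, 5, 1, 1, 1, 4, 30, 4, 1, 1, 1, 5, 2, 3, 1, 7, 1, 11, 3, 2, 60]
Period length = 28

28


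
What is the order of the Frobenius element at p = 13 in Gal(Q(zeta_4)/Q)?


The Frobenius at p in Gal(Q(zeta_n)/Q) = (Z/nZ)* is the class of p, so its order is ord_4(13), the smallest k >= 1 with 13^k = 1 mod 4.
n = 4 = 2^2, phi(4) = 2; the order divides phi(n).
Divisors of 2: 1, 2
Repeated squaring mod 4: 13^1 = 1, 13^2 = 1
Test divisors in increasing order:
  k=1: 13^1 = 1 mod 4  <- first divisor giving 1
Order = 1

1


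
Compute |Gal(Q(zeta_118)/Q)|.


|Gal(Q(zeta_118)/Q)| = phi(118)
= 58

58


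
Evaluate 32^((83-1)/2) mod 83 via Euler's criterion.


p = 83 is prime and the exponent is (p-1)/2 = 41, so by Euler's criterion 32^41 = (32/83) = +1 or -1 mod 83.
Compute by square-and-multiply:
  41 = 32 + 8 + 1 (binary 101001)
  Repeated squaring mod 83: 32^1 = 32, 32^2 = 28, 32^4 = 37, 32^8 = 41, 32^16 = 21, 32^32 = 26
  32^41 = 32^32 * 32^8 * 32^1 = 26 * 41 * 32 mod 83
    26 * 41 = 1066 = 70 mod 83
    70 * 32 = 2240 = 82 mod 83
  32^41 = 82 mod 83
Result 82 = p - 1 = -1 mod 83: 32 is a quadratic non-residue mod 83. As a residue in [0, p-1] the value is 82.
32^41 mod 83 = 82

82


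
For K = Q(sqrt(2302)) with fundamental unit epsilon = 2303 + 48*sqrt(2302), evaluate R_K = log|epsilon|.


epsilon = 2303 + 48*sqrt(2302)
= 4605.9998
R = ln(4605.9998)
= 8.4351

8.4351


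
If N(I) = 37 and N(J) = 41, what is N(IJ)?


N(IJ) = N(I) * N(J)
= 37 * 41
= 1517

1517


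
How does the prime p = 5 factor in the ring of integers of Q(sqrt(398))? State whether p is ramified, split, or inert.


K = Q(sqrt(398)). Since d mod 4 = 2, disc(K) = 1592.
Check p | disc: 1592 mod 5 = 2.
p does not divide disc. Compute Legendre symbol (d/p):
3^((5-1)/2) mod 5 = -1
(d/p) = -1, so p is inert: (p) stays prime with e=1, f=2, g=1.
Therefore p is inert.

inert


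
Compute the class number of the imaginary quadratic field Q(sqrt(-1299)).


K = Q(sqrt(-1299)). d mod 4 = 1, so D = disc(K) = d = -1299
h(K) equals the number of primitive reduced positive-definite forms (a, b, c) = a*x^2 + b*x*y + c*y^2 with b^2 - 4ac = D,
where reduced means |b| <= a <= c, with b >= 0 whenever |b| = a or a = c, and primitive means gcd(a, b, c) = 1.
Reduced forces 3a^2 <= |D| = 1299, so 1 <= a <= 20; b must have the parity of D, and c = (b^2 - D)/(4a) must be an integer >= a.
Enumerate a = 1..20, b in [-a, a]:
  a=1: (1, 1, 325)  [1]
  a=2: none
  a=3: (3, 3, 109)  [1]
  a=4: none
  a=5: (5, -1, 65), (5, 1, 65)  [2]
  a=6..12: none
  a=13: (13, -1, 25), (13, 1, 25)  [2]
  a=14: none
  a=15: (15, -9, 23), (15, 9, 23)  [2]
  a=16..20: none
Total reduced forms: 1 + 1 + 2 + 2 + 2 = 8
h = 8

8


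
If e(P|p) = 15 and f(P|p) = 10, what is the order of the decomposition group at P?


|D_P| = e * f
= 15 * 10
= 150

150


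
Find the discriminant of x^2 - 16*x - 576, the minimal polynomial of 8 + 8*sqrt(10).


The element 8 + 8*sqrt(10) has minimal polynomial:
x^2 - 16*x - 576
Discriminant = (-16)^2 - 4*(-576)
= 256 + 2304
= 2560

2560


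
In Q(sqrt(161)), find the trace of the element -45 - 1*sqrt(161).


Tr(a + b*sqrt(d)) = (a + b*sqrt(d)) + (a - b*sqrt(d)) = 2a
= 2 * (-45)
= -90

-90


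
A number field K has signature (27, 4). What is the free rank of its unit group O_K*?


By Dirichlet's unit theorem:
rank = r1 + r2 - 1
= 27 + 4 - 1
= 30

30


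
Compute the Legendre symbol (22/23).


p = 23 is prime, so compute (22/23) with the reciprocity algorithm (Jacobi-symbol steps: pull out 2s via (2/n), flip via reciprocity, reduce):
  pull out 2: (2/23) = +1  (since 23 mod 8 = 7)
  reciprocity: (11/23) -> -(23/11)
  reduce: (1/11)
  (1/11) = 1
Product of signs = -1
(22/23) = -1

-1


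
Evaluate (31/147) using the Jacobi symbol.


Compute (31/147) via quadratic reciprocity:
  reciprocity: (31/147) -> -(147/31)
  reduce: (23/31)
  reciprocity: (23/31) -> -(31/23)
  reduce: (8/23)
  pull out 2: (2/23) = +1  (since 23 mod 8 = 7)
  pull out 2: (2/23) = +1  (since 23 mod 8 = 7)
  pull out 2: (2/23) = +1  (since 23 mod 8 = 7)
  (1/23) = 1
Product of signs = 1

1


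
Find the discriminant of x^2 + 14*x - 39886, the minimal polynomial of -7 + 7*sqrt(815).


The element -7 + 7*sqrt(815) has minimal polynomial:
x^2 + 14*x - 39886
Discriminant = (14)^2 - 4*(-39886)
= 196 + 159544
= 159740

159740


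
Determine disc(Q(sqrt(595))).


For K = Q(sqrt(d)) with d squarefree: disc(K) = d if d = 1 mod 4, and disc(K) = 4d if d = 2 or 3 mod 4.
Here d = 595, and d mod 4 = 3.
d = 3 mod 4, not 1 (O_K = Z[sqrt(d)]), so disc(K) = 4d = 4 * (595) = 2380

2380


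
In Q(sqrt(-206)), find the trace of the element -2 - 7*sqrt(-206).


Tr(a + b*sqrt(d)) = (a + b*sqrt(d)) + (a - b*sqrt(d)) = 2a
= 2 * (-2)
= -4

-4


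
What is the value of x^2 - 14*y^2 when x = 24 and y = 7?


x^2 - d*y^2
= 24^2 - 14*7^2
= 576 - 686
= -110

-110


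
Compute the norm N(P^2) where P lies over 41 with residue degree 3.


N(P^a) = p^(a*f)
= 41^(2*3)
= 41^6
= 4750104241

4750104241


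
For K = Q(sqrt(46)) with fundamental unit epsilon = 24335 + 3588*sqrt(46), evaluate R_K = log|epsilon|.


epsilon = 24335 + 3588*sqrt(46)
= 48670.0000
R = ln(48670.0000)
= 10.7928

10.7928


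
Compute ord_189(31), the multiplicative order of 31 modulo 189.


We want ord_189(31), the smallest k >= 1 with 31^k = 1 mod 189.
n = 189 = 3^3 * 7, phi(189) = 108; the order divides phi(n).
Divisors of 108: 1, 2, 3, 4, 6, 9, 12, 18, 27, 36, 54, 108
Repeated squaring mod 189: 31^1 = 31, 31^2 = 16, 31^4 = 67, 31^8 = 142, 31^16 = 130, 31^32 = 79, 31^64 = 4
Test divisors in increasing order:
  k=1: 31^1 = 31 mod 189
  k=2: 31^2 = 16 mod 189
  k=3: 31^3 = 16 * 31 = 118 mod 189
  k=4: 31^4 = 67 mod 189
  k=6: 31^6 = 67 * 16 = 127 mod 189
  k=9: 31^9 = 142 * 31 = 55 mod 189
  k=12: 31^12 = 142 * 67 = 64 mod 189
  k=18: 31^18 = 130 * 16 = 1 mod 189  <- first divisor giving 1
Order = 18

18


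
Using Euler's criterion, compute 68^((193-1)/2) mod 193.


p = 193 is prime and the exponent is (p-1)/2 = 96, so by Euler's criterion 68^96 = (68/193) = +1 or -1 mod 193.
Compute by square-and-multiply:
  96 = 64 + 32 (binary 1100000)
  Repeated squaring mod 193: 68^1 = 68, 68^2 = 185, 68^4 = 64, 68^8 = 43, 68^16 = 112, 68^32 = 192, 68^64 = 1
  68^96 = 68^64 * 68^32 = 1 * 192 mod 193
    1 * 192 = 192 = 192 mod 193
  68^96 = 192 mod 193
Result 192 = p - 1 = -1 mod 193: 68 is a quadratic non-residue mod 193. As a residue in [0, p-1] the value is 192.
68^96 mod 193 = 192

192


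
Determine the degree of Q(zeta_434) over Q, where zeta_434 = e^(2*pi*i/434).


The degree equals Euler's totient phi(434).
434 = 2 * 7 * 31
phi(434) = 180

180


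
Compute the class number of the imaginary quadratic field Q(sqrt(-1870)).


K = Q(sqrt(-1870)). d mod 4 = 2, so D = disc(K) = 4d = -7480
h(K) equals the number of primitive reduced positive-definite forms (a, b, c) = a*x^2 + b*x*y + c*y^2 with b^2 - 4ac = D,
where reduced means |b| <= a <= c, with b >= 0 whenever |b| = a or a = c, and primitive means gcd(a, b, c) = 1.
Reduced forces 3a^2 <= |D| = 7480, so 1 <= a <= 49; b must have the parity of D, and c = (b^2 - D)/(4a) must be an integer >= a.
Enumerate a = 1..49, b in [-a, a]:
  a=1: (1, 0, 1870)  [1]
  a=2: (2, 0, 935)  [1]
  a=3..4: none
  a=5: (5, 0, 374)  [1]
  a=6..9: none
  a=10: (10, 0, 187)  [1]
  a=11: (11, 0, 170)  [1]
  a=12..16: none
  a=17: (17, 0, 110)  [1]
  a=18: none
  a=19: (19, -14, 101), (19, 14, 101)  [2]
  a=20..21: none
  a=22: (22, 0, 85)  [1]
  a=23: (23, -8, 82), (23, 8, 82)  [2]
  a=24..33: none
  a=34: (34, 0, 55)  [1]
  a=35..37: none
  a=38: (38, -24, 53), (38, 24, 53)  [2]
  a=39..40: none
  a=41: (41, -8, 46), (41, 8, 46)  [2]
  a=42..49: none
Total reduced forms: 1 + 1 + 1 + 1 + 1 + 1 + 2 + 1 + 2 + 1 + 2 + 2 = 16
h = 16

16


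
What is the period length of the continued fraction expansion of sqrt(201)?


Run the CF algorithm for sqrt(201).
a_0 = floor(sqrt(201)) = 14; set m_0=0, q_0=1.
Recurrence: m' = q*a - m,  q' = (d - m'^2)/q,  a' = floor((a_0 + m')/q').
  step 1: m=14, q=5, a=5
  step 2: m=11, q=16, a=1
  step 3: m=5, q=11, a=1
  step 4: m=6, q=15, a=1
  step 5: m=9, q=8, a=2
  step 6: m=7, q=19, a=1
  step 7: m=12, q=3, a=8
  step 8: m=12, q=19, a=1
  step 9: m=7, q=8, a=2
  step 10: m=9, q=15, a=1
  step 11: m=6, q=11, a=1
  step 12: m=5, q=16, a=1
  step 13: m=11, q=5, a=5
  step 14: m=14, q=1, a=28
a_14 = 2*a_0 = 28, so the period closes here.
sqrt(201) = [14; 5, 1, 1, 1, 2, 1, 8, 1, 2, 1, 1, 1, 5, 28]
Period length = 14

14


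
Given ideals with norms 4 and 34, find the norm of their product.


N(IJ) = N(I) * N(J)
= 4 * 34
= 136

136


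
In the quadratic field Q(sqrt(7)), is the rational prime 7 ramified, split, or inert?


K = Q(sqrt(7)). Since d mod 4 = 3, disc(K) = 28.
Check p | disc: 28 mod 7 = 0.
p divides disc, so p ramifies: (p) = P^2 with e=2, f=1, g=1.
Therefore p is ramified.

ramified


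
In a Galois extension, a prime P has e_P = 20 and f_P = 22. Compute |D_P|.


|D_P| = e * f
= 20 * 22
= 440

440


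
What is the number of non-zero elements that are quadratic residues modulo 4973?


For prime p, the number of non-zero quadratic residues is (p-1)/2.
= (4973-1)/2
= 2486

2486


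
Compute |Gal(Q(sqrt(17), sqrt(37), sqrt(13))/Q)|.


The 3 square roots of distinct primes are multiplicatively independent over Q,
so [K:Q] = 2^3 and Gal(K/Q) is isomorphic to (Z/2Z)^3.
|Gal| = 2^3 = 8

8


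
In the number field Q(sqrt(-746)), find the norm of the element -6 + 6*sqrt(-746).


N(a + b*sqrt(d)) = a^2 - d*b^2
= (-6)^2 - (-746)*(6)^2
= 36 + 26856
= 26892

26892


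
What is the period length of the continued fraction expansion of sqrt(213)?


Run the CF algorithm for sqrt(213).
a_0 = floor(sqrt(213)) = 14; set m_0=0, q_0=1.
Recurrence: m' = q*a - m,  q' = (d - m'^2)/q,  a' = floor((a_0 + m')/q').
  step 1: m=14, q=17, a=1
  step 2: m=3, q=12, a=1
  step 3: m=9, q=11, a=2
  step 4: m=13, q=4, a=6
  step 5: m=11, q=23, a=1
  step 6: m=12, q=3, a=8
  step 7: m=12, q=23, a=1
  step 8: m=11, q=4, a=6
  step 9: m=13, q=11, a=2
  step 10: m=9, q=12, a=1
  step 11: m=3, q=17, a=1
  step 12: m=14, q=1, a=28
a_12 = 2*a_0 = 28, so the period closes here.
sqrt(213) = [14; 1, 1, 2, 6, 1, 8, 1, 6, 2, 1, 1, 28]
Period length = 12

12


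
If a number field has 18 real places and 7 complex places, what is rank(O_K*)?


By Dirichlet's unit theorem:
rank = r1 + r2 - 1
= 18 + 7 - 1
= 24

24


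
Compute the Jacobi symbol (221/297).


Compute (221/297) via quadratic reciprocity:
  reciprocity: (221/297) -> +(297/221)
  reduce: (76/221)
  pull out 2: (2/221) = -1  (since 221 mod 8 = 5)
  pull out 2: (2/221) = -1  (since 221 mod 8 = 5)
  reciprocity: (19/221) -> +(221/19)
  reduce: (12/19)
  pull out 2: (2/19) = -1  (since 19 mod 8 = 3)
  pull out 2: (2/19) = -1  (since 19 mod 8 = 3)
  reciprocity: (3/19) -> -(19/3)
  reduce: (1/3)
  (1/3) = 1
Product of signs = -1

-1


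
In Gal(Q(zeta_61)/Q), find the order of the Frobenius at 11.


The Frobenius at p in Gal(Q(zeta_n)/Q) = (Z/nZ)* is the class of p, so its order is ord_61(11), the smallest k >= 1 with 11^k = 1 mod 61.
n = 61 = 61, phi(61) = 60; the order divides phi(n).
Divisors of 60: 1, 2, 3, 4, 5, 6, 10, 12, 15, 20, 30, 60
Repeated squaring mod 61: 11^1 = 11, 11^2 = 60, 11^4 = 1, 11^8 = 1, 11^16 = 1, 11^32 = 1
Test divisors in increasing order:
  k=1: 11^1 = 11 mod 61
  k=2: 11^2 = 60 mod 61
  k=3: 11^3 = 60 * 11 = 50 mod 61
  k=4: 11^4 = 1 mod 61  <- first divisor giving 1
Order = 4

4
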